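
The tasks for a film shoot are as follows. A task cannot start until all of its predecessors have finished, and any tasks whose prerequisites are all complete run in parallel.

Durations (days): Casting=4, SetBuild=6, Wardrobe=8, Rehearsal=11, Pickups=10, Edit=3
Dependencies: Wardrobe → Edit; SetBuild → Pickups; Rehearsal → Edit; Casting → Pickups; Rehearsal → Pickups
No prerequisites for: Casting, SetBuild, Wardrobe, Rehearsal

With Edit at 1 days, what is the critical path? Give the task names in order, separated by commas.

Actual critical path: Rehearsal→Pickups = 11+10 = 21 ⇒ 21 days.
Edit has 7 days of float (longest path through it is 14).
That remains the longest chain; total 21 days.

Rehearsal, Pickups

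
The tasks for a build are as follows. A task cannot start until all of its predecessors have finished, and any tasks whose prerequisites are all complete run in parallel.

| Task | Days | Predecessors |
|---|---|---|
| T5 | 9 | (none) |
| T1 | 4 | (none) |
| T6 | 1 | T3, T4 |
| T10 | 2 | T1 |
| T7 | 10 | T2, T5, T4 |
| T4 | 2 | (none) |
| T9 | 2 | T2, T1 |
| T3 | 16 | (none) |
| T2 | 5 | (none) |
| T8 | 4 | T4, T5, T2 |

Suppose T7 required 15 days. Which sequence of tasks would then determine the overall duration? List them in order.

As given, the longest chain is T5→T7 = 9+10 = 19, so the finish is 19 days.
T7 is on the critical path; changing it to 15 makes that path 24 days.
No other chain overtakes it, so the finish is 24 days.

T5, T7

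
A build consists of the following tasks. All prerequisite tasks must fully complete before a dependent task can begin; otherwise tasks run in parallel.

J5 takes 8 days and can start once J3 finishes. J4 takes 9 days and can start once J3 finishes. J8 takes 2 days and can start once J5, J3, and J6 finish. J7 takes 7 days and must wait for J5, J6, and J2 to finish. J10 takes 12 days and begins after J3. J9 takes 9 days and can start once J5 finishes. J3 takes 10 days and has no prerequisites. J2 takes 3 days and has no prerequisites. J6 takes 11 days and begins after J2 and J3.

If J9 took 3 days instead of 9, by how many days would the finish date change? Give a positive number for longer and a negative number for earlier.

Baseline: J3→J6→J7 = 10+11+7 = 28 → 28 days.
J9 has 1 day of float (longest path through it is 27).
That remains the longest chain; total 28 days.
Change in finish: 28 − 28 = +0 days.

0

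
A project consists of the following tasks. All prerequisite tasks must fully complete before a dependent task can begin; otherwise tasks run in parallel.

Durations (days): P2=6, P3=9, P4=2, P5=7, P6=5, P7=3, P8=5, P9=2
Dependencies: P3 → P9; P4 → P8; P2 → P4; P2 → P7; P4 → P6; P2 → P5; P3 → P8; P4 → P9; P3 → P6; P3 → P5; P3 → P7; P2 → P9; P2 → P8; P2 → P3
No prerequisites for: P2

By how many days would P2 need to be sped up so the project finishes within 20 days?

Current finish: 22 days; target: 20.
P2 is on every critical path, so each day cut from P2 cuts the finish by one (this holds down to a finish of 17).
Need 22 − 20 = 2 days off P2 → P2 becomes 4 days, finish becomes 20.

2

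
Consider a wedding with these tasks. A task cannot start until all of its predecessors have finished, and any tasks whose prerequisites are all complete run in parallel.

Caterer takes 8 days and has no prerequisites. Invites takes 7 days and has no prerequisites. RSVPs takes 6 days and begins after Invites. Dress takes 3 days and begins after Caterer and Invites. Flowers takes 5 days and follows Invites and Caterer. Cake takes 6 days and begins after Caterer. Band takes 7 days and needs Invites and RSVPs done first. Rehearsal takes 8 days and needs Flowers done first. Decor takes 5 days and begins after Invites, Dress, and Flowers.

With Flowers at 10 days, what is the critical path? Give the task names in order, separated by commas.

Actual critical path: Caterer→Flowers→Rehearsal = 8+5+8 = 21 ⇒ 21 days.
Flowers is on the critical path; changing it to 10 makes that path 26 days.
The critical path is still Caterer→Flowers→Rehearsal; finish is now 26 days.

Caterer, Flowers, Rehearsal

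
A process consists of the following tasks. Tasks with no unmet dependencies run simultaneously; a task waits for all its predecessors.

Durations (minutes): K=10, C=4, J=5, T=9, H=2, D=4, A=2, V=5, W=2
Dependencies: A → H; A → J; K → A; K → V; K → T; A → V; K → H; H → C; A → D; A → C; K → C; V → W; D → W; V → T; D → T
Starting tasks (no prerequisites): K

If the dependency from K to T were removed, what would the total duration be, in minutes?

Before: longest chain K→A→V→T = 10+2+5+9 = 26, finish 26.
Dropping K→T doesn't change T's earliest start (17); another predecessor still binds.
New critical path: K→A→V→T = 10+2+5+9 = 26 ⇒ 26 minutes.

26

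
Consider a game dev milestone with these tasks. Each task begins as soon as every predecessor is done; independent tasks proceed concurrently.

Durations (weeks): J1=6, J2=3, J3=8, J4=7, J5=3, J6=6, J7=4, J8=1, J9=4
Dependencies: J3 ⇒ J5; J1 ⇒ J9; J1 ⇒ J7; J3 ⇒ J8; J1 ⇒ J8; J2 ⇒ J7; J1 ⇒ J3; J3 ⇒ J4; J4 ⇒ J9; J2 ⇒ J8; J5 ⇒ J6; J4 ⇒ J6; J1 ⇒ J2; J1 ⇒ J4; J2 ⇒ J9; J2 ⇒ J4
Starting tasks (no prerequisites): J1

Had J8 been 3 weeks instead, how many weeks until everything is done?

The binding path is J1→J3→J4→J6 = 6+8+7+6 = 27; finish at 27 weeks.
J8 has 12 weeks of float (longest path through it is 15).
That remains the longest chain; total 27 weeks.

27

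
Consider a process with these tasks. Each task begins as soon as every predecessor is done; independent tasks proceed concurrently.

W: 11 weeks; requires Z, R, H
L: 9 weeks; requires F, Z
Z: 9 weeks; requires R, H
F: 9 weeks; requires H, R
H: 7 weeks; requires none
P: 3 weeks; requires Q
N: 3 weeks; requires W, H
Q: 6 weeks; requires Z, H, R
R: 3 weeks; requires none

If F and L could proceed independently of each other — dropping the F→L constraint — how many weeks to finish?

30

Before: longest chain H→Z→W→N = 7+9+11+3 = 30, finish 30.
Dropping F→L doesn't change L's earliest start (16); another predecessor still binds.
The longest chain is now H→Z→W→N = 7+9+11+3 = 30, so the project takes 30 weeks.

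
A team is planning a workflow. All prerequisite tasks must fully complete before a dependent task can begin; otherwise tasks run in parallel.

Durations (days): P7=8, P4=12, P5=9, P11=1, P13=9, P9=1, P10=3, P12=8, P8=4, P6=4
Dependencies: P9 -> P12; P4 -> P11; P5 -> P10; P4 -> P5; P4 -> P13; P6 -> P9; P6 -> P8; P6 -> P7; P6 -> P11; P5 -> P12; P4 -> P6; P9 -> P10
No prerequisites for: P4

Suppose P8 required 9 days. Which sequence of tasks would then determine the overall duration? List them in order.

P4, P5, P12

Actual critical path: P4→P5→P12 = 12+9+8 = 29 ⇒ 29 days.
The longest path through P8 is only 20 days, so P8 has float 9.
The critical path is still P4→P5→P12; finish is now 29 days.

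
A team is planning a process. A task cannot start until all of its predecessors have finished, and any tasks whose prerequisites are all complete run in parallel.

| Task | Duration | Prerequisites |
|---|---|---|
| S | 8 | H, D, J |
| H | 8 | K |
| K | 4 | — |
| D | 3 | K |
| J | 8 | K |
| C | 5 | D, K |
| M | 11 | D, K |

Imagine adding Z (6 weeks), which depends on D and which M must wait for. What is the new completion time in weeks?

24

Originally the plan takes 20 weeks.
With Z inserted, M now waits for max(D, K, Z).
New critical path: K→D→Z→M = 4+3+6+11 = 24 ⇒ 24 weeks.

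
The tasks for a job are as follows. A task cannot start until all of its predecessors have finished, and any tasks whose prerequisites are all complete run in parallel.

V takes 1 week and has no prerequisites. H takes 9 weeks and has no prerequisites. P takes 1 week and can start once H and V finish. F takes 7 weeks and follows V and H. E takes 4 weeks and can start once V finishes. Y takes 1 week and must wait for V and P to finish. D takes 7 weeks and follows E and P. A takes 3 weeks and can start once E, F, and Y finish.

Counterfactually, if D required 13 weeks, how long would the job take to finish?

23

The binding path is H→F→A = 9+7+3 = 19; finish at 19 weeks.
D has 2 weeks of float (longest path through it is 17).
Now H→P→D = 9+1+13 = 23 is longest, so the finish becomes 23 weeks.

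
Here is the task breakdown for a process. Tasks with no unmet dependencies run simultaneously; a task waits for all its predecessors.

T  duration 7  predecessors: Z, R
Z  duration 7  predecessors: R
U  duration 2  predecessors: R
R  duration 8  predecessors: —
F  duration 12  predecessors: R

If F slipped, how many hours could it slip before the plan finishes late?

2

Critical path: R→Z→T = 8+7+7 = 22, so the finish is 22 hours.
F finishes as early as 20 and must finish by 22.
Float = 22 − 20 = 2.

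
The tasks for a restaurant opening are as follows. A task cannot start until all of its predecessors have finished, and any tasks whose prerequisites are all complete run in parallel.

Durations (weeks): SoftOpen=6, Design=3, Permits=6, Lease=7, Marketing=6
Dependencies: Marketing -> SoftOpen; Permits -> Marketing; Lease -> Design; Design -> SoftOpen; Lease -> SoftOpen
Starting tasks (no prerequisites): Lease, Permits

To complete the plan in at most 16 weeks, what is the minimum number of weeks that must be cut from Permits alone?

2

Current finish: 18 weeks; target: 16.
Permits is on every critical path, so each week cut from Permits cuts the finish by one (this holds down to a finish of 16).
Need 18 − 16 = 2 weeks off Permits → Permits becomes 4 weeks, finish becomes 16.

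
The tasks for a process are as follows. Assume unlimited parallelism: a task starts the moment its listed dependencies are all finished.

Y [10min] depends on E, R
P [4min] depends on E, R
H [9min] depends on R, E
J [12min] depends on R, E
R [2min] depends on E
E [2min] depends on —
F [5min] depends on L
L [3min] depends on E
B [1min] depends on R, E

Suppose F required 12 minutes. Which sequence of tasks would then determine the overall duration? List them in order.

Actual critical path: E→R→J = 2+2+12 = 16 ⇒ 16 minutes.
F has 6 minutes of float (longest path through it is 10).
The binding chain switches to E→L→F = 2+3+12 = 17; finish 17 minutes.

E, L, F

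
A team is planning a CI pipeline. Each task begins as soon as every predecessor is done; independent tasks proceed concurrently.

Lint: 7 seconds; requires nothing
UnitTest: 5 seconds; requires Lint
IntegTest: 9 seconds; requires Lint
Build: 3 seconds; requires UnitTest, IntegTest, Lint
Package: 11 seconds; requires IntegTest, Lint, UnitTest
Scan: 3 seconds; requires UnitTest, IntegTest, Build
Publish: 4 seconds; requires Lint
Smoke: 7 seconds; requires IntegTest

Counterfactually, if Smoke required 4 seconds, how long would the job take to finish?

As given, the longest chain is Lint→IntegTest→Package = 7+9+11 = 27, so the finish is 27 seconds.
Smoke is off the critical path — its longest chain is 23 seconds, giving 4 of slack.
The critical path is still Lint→IntegTest→Package; finish is now 27 seconds.

27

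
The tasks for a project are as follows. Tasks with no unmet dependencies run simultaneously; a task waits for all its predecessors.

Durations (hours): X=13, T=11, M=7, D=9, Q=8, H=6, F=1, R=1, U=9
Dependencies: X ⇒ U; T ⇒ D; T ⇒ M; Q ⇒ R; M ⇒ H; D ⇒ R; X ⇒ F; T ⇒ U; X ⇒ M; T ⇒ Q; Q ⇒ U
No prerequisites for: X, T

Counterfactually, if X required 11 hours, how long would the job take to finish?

28

Actual critical path: T→Q→U = 11+8+9 = 28 ⇒ 28 hours.
X has 2 hours of float (longest path through it is 26).
That remains the longest chain; total 28 hours.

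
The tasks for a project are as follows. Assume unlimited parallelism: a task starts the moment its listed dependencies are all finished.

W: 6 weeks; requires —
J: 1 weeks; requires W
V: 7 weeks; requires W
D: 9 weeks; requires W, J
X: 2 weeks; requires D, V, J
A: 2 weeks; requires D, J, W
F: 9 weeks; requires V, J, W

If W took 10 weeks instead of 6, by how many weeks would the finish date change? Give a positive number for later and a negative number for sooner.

4

The binding path is W→V→F = 6+7+9 = 22; finish at 22 weeks.
Since W is critical, the +4 change carries straight to that chain (now 26 weeks).
The critical path is still W→V→F; finish is now 26 weeks.
Change in finish: 26 − 22 = +4 weeks.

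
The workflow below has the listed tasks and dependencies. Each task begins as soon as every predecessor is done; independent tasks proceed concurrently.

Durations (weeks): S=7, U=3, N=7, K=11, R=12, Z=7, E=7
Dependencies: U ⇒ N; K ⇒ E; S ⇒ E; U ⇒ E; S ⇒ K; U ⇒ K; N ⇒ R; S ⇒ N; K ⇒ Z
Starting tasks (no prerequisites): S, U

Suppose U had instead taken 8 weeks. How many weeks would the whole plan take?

27

Actual critical path: S→N→R = 7+7+12 = 26 ⇒ 26 weeks.
The longest path through U is only 22 weeks, so U has float 4.
Now U→N→R = 8+7+12 = 27 is longest, so the finish becomes 27 weeks.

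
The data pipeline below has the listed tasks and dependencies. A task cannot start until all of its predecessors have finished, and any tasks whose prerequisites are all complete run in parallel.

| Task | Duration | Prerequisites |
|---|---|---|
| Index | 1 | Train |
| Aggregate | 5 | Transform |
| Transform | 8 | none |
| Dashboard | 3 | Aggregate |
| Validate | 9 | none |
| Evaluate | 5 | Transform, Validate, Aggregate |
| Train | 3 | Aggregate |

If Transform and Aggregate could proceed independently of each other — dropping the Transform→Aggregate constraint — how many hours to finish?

14

Before: longest chain Transform→Aggregate→Evaluate = 8+5+5 = 18, finish 18.
Without Transform→Aggregate, Aggregate's earliest start moves from 8 to 0.
New critical path: Validate→Evaluate = 9+5 = 14 ⇒ 14 hours.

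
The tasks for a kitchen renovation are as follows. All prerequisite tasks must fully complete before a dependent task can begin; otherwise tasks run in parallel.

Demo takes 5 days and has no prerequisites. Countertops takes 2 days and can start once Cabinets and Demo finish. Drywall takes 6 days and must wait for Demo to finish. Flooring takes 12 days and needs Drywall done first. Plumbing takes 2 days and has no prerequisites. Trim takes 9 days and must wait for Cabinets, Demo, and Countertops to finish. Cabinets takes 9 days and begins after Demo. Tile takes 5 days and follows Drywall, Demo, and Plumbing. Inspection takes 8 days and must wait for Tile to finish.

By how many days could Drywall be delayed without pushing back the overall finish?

1

The longest chain is Demo→Cabinets→Countertops→Trim = 5+9+2+9 = 25; overall finish 25 days.
The longest chain containing Drywall totals 24 days.
Slack of Drywall = 6 − 5 = 1 day.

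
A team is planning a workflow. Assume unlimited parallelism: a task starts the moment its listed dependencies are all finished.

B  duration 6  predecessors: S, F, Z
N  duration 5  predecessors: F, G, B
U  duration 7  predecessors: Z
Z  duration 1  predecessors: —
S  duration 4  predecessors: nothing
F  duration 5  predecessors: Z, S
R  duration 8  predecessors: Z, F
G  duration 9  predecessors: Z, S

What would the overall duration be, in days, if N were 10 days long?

25

As given, the longest chain is S→F→B→N = 4+5+6+5 = 20, so the finish is 20 days.
N is on the critical path; changing it to 10 makes that path 25 days.
That remains the longest chain; total 25 days.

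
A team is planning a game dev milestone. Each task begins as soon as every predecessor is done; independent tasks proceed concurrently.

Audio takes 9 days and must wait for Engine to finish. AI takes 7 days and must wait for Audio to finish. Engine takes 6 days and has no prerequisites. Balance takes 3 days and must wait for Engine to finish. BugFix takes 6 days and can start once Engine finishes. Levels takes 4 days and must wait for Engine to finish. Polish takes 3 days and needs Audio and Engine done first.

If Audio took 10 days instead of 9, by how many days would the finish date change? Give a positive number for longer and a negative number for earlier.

The binding path is Engine→Audio→AI = 6+9+7 = 22; finish at 22 days.
Audio is on the critical path; changing it to 10 makes that path 23 days.
No other chain overtakes it, so the finish is 23 days.
Change in finish: 23 − 22 = +1 days.

1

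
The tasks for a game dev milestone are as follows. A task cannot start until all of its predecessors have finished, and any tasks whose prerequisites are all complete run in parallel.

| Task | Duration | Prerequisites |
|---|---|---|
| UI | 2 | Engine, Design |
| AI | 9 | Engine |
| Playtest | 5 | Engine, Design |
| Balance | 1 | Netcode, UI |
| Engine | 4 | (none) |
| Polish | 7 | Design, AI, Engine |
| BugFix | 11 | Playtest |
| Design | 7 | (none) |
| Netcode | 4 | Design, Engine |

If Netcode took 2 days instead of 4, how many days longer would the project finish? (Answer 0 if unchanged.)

0

Actual critical path: Design→Playtest→BugFix = 7+5+11 = 23 ⇒ 23 days.
The longest path through Netcode is only 12 days, so Netcode has float 11.
That remains the longest chain; total 23 days.
Change in finish: 23 − 23 = +0 days.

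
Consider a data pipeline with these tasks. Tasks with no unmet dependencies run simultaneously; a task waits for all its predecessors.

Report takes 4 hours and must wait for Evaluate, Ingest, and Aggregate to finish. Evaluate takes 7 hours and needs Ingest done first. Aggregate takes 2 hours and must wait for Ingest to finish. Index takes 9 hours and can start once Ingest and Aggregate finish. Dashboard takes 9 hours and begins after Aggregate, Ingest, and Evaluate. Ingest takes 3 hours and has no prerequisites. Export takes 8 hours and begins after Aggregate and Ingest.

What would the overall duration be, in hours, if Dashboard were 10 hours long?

20

The binding path is Ingest→Evaluate→Dashboard = 3+7+9 = 19; finish at 19 hours.
Dashboard lies on that path, so at 10 hours the path becomes 20 hours.
No other chain overtakes it, so the finish is 20 hours.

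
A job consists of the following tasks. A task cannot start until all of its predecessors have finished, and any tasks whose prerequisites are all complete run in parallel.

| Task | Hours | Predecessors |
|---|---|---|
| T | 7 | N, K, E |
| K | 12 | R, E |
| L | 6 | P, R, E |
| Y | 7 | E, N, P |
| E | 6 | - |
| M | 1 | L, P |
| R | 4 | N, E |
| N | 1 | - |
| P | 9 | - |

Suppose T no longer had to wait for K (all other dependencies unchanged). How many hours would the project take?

With the dependency in place, E→R→K→T = 6+4+12+7 = 29 sets the finish at 29 hours.
Without K→T, T's earliest start moves from 22 to 6.
The longest chain is now E→R→K = 6+4+12 = 22, so the project takes 22 hours.

22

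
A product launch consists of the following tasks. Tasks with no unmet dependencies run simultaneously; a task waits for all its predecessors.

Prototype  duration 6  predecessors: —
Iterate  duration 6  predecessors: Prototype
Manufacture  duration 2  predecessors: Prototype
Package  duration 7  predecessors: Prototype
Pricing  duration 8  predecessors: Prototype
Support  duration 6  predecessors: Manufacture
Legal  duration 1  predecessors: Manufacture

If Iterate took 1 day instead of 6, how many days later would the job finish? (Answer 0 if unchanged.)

Actual critical path: Prototype→Manufacture→Support = 6+2+6 = 14 ⇒ 14 days.
The longest path through Iterate is only 12 days, so Iterate has float 2.
No other chain overtakes it, so the finish is 14 days.
Change in finish: 14 − 14 = +0 days.

0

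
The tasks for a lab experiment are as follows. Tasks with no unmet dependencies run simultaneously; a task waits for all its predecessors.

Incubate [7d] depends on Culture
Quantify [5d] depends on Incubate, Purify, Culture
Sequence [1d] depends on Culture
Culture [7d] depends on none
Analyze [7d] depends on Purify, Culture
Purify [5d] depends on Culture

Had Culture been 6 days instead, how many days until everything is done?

18

Actual critical path: Culture→Incubate→Quantify = 7+7+5 = 19 ⇒ 19 days.
Culture lies on that path, so at 6 days the path becomes 18 days.
That remains the longest chain; total 18 days.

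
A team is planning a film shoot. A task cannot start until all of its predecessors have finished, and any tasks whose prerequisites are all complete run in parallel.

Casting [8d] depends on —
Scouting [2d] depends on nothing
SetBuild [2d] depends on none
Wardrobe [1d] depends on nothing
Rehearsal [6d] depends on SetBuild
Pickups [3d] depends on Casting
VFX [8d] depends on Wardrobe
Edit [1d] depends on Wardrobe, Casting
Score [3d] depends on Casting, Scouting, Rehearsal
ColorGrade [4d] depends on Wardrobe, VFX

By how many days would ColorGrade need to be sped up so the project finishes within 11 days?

2

Current finish: 13 days; target: 11.
ColorGrade is on every critical path, so each day cut from ColorGrade cuts the finish by one (this holds down to a finish of 11).
Need 13 − 11 = 2 days off ColorGrade → ColorGrade becomes 2 days, finish becomes 11.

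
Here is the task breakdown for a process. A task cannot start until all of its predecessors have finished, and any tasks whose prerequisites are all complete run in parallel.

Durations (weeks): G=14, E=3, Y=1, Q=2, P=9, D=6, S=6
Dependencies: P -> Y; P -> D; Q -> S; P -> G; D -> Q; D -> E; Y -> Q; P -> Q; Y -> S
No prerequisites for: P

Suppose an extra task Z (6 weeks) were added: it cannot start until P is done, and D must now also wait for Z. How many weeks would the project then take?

29

Originally the project takes 23 weeks.
With Z inserted, D now waits for max(P, Z).
New critical path: P→Z→D→Q→S = 9+6+6+2+6 = 29 ⇒ 29 weeks.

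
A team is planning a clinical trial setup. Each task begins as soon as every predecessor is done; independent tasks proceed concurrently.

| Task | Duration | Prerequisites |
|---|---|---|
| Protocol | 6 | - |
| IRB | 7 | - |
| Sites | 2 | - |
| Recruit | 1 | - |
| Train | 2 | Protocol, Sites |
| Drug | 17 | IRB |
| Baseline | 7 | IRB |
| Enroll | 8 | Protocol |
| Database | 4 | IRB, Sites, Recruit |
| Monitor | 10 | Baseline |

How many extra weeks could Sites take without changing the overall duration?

18

IRB→Drug = 7+17 = 24 sets the makespan at 24 weeks.
Sites finishes as early as 2 and must finish by 20.
Slack of Sites = 18 − 0 = 18 weeks.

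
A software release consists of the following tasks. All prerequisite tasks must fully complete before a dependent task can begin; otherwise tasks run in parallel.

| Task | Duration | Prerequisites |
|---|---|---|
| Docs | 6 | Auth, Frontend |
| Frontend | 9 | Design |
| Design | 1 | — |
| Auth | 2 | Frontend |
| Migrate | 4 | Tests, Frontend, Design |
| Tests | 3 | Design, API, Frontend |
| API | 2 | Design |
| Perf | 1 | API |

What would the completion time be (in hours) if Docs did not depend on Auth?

17

With the dependency in place, Design→Frontend→Auth→Docs = 1+9+2+6 = 18 sets the finish at 18 hours.
Without Auth→Docs, Docs's earliest start moves from 12 to 10.
The longest chain is now Design→Frontend→Tests→Migrate = 1+9+3+4 = 17, so the schedule takes 17 hours.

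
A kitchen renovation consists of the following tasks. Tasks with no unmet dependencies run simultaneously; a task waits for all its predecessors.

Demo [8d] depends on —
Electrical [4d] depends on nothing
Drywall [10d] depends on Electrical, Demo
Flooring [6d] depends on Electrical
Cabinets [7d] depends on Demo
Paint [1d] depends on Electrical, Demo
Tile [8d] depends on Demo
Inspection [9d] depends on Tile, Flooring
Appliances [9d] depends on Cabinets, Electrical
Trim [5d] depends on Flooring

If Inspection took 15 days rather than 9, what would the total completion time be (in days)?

31

Critical path before the change: Demo→Tile→Inspection = 8+8+9 = 25 giving 25 days.
Inspection lies on that path, so at 15 days the path becomes 31 days.
That remains the longest chain; total 31 days.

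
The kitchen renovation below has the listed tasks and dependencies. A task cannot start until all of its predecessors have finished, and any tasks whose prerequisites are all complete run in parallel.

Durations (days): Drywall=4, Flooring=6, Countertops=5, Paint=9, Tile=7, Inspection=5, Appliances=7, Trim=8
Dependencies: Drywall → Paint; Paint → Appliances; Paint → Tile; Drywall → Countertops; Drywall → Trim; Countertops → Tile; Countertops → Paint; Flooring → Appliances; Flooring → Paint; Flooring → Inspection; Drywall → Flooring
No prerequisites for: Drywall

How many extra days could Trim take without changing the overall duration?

The longest chain is Drywall→Flooring→Paint→Tile = 4+6+9+7 = 26; overall finish 26 days.
Longest path through Trim: 12 days (earliest finish 12, latest finish 26).
So Trim can slip 26 − 12 = 14 days.

14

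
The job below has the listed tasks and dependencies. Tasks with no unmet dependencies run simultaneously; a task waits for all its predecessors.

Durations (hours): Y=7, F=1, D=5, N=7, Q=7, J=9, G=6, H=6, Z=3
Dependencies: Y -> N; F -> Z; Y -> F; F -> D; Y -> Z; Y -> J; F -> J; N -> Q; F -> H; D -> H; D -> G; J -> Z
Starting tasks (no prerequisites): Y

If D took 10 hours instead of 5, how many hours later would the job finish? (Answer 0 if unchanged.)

3

The binding path is Y→N→Q = 7+7+7 = 21; finish at 21 hours.
The longest path through D is only 19 hours, so D has float 2.
New critical path: Y→F→D→G = 7+1+10+6 = 24 ⇒ 24 hours.
Change in finish: 24 − 21 = +3 hours.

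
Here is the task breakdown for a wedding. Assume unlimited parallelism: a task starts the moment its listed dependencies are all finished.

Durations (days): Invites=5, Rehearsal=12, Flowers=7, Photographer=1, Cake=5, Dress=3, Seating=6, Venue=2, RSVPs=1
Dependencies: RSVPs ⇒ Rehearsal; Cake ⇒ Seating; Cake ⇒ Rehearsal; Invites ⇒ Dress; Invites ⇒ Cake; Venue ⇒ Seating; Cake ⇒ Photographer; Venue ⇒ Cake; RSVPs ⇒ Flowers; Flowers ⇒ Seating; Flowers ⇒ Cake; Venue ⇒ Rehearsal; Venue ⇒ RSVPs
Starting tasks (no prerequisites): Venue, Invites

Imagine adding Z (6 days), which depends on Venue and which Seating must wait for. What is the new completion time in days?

Originally the plan takes 27 days.
With Z inserted, Seating now waits for max(Venue, Flowers, Cake, Z).
New critical path: Venue→RSVPs→Flowers→Cake→Rehearsal = 2+1+7+5+12 = 27 ⇒ 27 days.

27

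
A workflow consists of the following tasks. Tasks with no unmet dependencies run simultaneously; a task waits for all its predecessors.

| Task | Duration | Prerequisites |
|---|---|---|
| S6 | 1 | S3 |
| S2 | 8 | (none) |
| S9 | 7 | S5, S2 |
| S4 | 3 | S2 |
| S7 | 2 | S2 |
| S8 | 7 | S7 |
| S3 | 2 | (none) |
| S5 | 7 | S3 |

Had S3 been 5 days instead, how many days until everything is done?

19

Actual critical path: S2→S7→S8 = 8+2+7 = 17 ⇒ 17 days.
S3 is off the critical path — its longest chain is 16 days, giving 1 of slack.
Now S3→S5→S9 = 5+7+7 = 19 is longest, so the finish becomes 19 days.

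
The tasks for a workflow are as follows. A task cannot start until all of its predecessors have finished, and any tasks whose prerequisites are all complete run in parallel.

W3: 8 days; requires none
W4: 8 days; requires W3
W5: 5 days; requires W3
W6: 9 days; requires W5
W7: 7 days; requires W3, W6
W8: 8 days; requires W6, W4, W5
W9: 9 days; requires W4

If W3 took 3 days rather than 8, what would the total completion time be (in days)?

The binding path is W3→W5→W6→W8 = 8+5+9+8 = 30; finish at 30 days.
W3 lies on that path, so at 3 days the path becomes 25 days.
The critical path is still W3→W5→W6→W8; finish is now 25 days.

25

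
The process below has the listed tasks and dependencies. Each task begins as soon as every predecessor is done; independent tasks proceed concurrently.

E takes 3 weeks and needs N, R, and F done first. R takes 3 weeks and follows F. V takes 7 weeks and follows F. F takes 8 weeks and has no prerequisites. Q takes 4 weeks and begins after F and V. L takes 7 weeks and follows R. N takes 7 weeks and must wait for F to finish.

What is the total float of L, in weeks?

1

The longest chain is F→V→Q = 8+7+4 = 19; overall finish 19 weeks.
L finishes as early as 18 and must finish by 19.
Float = 19 − 18 = 1.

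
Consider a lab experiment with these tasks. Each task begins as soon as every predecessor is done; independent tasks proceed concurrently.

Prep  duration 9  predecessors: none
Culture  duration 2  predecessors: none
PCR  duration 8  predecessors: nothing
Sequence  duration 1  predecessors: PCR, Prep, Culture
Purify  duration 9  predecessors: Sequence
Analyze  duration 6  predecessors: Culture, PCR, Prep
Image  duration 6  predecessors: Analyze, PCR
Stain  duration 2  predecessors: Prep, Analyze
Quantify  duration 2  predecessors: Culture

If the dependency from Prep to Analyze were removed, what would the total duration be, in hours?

20

Original critical path: Prep→Analyze→Image = 9+6+6 = 21 ⇒ 21 hours.
Without Prep→Analyze, Analyze's earliest start moves from 9 to 8.
The longest chain is now PCR→Analyze→Image = 8+6+6 = 20, so the plan takes 20 hours.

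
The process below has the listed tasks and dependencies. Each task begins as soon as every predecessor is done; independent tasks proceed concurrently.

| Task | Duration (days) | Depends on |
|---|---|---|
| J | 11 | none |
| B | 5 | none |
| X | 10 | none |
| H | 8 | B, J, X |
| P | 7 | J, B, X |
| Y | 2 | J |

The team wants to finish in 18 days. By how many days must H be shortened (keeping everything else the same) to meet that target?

Current finish: 19 days; target: 18.
H is on every critical path, so each day cut from H cuts the finish by one (this holds down to a finish of 18).
Need 19 − 18 = 1 day off H → H becomes 7 days, finish becomes 18.

1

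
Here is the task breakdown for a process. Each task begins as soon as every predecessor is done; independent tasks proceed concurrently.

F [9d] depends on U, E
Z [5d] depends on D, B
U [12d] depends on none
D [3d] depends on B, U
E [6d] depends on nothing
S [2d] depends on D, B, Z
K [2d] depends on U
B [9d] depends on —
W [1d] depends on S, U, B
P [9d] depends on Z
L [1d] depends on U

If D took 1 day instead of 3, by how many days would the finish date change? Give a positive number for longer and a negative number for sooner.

-2

Critical path before the change: U→D→Z→P = 12+3+5+9 = 29 giving 29 days.
D lies on that path, so at 1 day the path becomes 27 days.
The critical path is still U→D→Z→P; finish is now 27 days.
Change in finish: 27 − 29 = -2 days.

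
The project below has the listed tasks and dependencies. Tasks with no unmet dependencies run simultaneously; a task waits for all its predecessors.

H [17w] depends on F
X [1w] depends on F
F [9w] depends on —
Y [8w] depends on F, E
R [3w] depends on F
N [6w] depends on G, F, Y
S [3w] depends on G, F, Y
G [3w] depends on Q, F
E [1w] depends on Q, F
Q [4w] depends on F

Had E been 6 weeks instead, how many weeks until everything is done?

33

As given, the longest chain is F→Q→E→Y→N = 9+4+1+8+6 = 28, so the finish is 28 weeks.
E is on the critical path; changing it to 6 makes that path 33 weeks.
No other chain overtakes it, so the finish is 33 weeks.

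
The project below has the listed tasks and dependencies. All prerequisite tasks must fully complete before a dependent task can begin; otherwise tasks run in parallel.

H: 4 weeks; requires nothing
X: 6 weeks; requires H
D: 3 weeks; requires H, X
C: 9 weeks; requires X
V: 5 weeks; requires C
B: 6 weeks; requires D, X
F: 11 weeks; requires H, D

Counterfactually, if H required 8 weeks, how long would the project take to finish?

Baseline: H→X→D→F = 4+6+3+11 = 24 → 24 weeks.
Since H is critical, the +4 change carries straight to that chain (now 28 weeks).
That remains the longest chain; total 28 weeks.

28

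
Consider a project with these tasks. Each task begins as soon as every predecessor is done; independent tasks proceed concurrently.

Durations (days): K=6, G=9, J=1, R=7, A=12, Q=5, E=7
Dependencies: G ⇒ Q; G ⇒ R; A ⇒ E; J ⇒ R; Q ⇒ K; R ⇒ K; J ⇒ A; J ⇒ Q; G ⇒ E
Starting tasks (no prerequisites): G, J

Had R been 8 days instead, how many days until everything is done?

Baseline: G→R→K = 9+7+6 = 22 → 22 days.
Since R is critical, the +1 change carries straight to that chain (now 23 days).
That remains the longest chain; total 23 days.

23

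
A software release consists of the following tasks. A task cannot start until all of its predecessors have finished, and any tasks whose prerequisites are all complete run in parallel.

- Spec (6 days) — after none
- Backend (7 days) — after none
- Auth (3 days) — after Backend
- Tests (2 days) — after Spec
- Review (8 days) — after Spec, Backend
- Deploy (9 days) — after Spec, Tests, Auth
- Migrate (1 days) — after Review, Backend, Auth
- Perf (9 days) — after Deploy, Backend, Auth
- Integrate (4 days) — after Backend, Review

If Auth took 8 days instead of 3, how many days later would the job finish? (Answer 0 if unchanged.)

Critical path before the change: Backend→Auth→Deploy→Perf = 7+3+9+9 = 28 giving 28 days.
Since Auth is critical, the +5 change carries straight to that chain (now 33 days).
The critical path is still Backend→Auth→Deploy→Perf; finish is now 33 days.
Change in finish: 33 − 28 = +5 days.

5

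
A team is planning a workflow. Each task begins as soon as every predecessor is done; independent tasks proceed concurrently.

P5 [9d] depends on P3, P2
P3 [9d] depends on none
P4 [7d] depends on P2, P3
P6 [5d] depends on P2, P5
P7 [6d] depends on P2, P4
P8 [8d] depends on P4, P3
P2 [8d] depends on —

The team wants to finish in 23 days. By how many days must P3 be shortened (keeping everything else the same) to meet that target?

1

Current finish: 24 days; target: 23.
P3 is on every critical path, so each day cut from P3 cuts the finish by one (this holds down to a finish of 23).
Need 24 − 23 = 1 day off P3 → P3 becomes 8 days, finish becomes 23.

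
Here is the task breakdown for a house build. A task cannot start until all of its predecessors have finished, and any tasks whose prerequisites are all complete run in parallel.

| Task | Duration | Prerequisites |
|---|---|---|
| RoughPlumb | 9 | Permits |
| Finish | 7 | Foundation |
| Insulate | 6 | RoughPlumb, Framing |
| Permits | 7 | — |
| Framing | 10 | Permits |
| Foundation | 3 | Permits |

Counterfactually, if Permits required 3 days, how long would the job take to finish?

19

As given, the longest chain is Permits→Framing→Insulate = 7+10+6 = 23, so the finish is 23 days.
Permits is on the critical path; changing it to 3 makes that path 19 days.
No other chain overtakes it, so the finish is 19 days.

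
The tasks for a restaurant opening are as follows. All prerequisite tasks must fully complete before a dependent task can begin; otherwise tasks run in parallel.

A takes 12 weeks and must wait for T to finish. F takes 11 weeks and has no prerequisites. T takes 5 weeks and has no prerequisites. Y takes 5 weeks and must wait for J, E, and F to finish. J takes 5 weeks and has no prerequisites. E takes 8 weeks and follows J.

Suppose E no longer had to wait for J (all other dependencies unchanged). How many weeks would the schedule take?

17

Before: longest chain J→E→Y = 5+8+5 = 18, finish 18.
Without J→E, E's earliest start moves from 5 to 0.
The longest chain is now T→A = 5+12 = 17, so the schedule takes 17 weeks.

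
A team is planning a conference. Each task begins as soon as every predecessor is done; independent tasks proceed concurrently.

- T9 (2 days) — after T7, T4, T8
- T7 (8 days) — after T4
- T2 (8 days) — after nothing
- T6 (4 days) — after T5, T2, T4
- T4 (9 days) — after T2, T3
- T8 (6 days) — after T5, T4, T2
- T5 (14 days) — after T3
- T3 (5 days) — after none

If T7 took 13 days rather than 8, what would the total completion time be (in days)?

The binding path is T2→T4→T7→T9 = 8+9+8+2 = 27; finish at 27 days.
Since T7 is critical, the +5 change carries straight to that chain (now 32 days).
No other chain overtakes it, so the finish is 32 days.

32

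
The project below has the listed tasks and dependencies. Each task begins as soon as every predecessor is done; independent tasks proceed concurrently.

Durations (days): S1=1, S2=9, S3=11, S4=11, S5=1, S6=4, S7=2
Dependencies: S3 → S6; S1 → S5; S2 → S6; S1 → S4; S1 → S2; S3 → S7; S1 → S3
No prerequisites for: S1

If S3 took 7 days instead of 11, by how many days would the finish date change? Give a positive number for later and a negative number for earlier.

-2

As given, the longest chain is S1→S3→S6 = 1+11+4 = 16, so the finish is 16 days.
S3 is on the critical path; changing it to 7 makes that path 12 days.
The binding chain switches to S1→S2→S6 = 1+9+4 = 14; finish 14 days.
Change in finish: 14 − 16 = -2 days.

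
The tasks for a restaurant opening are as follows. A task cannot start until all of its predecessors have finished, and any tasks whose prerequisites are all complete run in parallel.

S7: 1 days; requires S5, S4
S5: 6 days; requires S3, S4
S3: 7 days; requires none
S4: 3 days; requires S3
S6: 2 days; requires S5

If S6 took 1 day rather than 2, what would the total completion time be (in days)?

Critical path before the change: S3→S4→S5→S6 = 7+3+6+2 = 18 giving 18 days.
S6 lies on that path, so at 1 day the path becomes 17 days.
No other chain overtakes it, so the finish is 17 days.

17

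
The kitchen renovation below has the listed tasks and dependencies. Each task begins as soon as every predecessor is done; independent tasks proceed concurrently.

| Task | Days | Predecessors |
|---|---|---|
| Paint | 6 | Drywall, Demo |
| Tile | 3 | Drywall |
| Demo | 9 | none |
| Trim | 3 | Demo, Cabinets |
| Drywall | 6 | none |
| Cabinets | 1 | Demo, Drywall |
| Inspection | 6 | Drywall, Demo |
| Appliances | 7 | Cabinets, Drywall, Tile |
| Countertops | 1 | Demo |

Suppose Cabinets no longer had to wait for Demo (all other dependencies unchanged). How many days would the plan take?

16

Before: longest chain Demo→Cabinets→Appliances = 9+1+7 = 17, finish 17.
Without Demo→Cabinets, Cabinets's earliest start moves from 9 to 6.
After: Drywall→Tile→Appliances = 6+3+7 = 16 → 16 days.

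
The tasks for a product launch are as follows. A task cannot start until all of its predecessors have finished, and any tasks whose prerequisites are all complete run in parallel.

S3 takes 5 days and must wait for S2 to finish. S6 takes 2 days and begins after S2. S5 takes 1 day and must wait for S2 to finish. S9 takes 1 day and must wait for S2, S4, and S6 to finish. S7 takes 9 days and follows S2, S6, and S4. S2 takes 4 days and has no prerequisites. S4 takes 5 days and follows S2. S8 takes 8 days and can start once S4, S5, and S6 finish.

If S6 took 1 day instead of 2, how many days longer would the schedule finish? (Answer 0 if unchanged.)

Actual critical path: S2→S4→S7 = 4+5+9 = 18 ⇒ 18 days.
S6 is off the critical path — its longest chain is 15 days, giving 3 of slack.
No other chain overtakes it, so the finish is 18 days.
Change in finish: 18 − 18 = +0 days.

0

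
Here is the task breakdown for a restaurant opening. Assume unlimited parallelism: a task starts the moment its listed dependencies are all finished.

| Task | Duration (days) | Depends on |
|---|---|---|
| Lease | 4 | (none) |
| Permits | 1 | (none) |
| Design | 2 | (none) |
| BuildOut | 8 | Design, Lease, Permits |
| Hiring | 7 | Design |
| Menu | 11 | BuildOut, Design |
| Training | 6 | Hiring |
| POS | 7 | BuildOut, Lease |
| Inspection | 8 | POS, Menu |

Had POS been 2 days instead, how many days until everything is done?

Actual critical path: Lease→BuildOut→Menu→Inspection = 4+8+11+8 = 31 ⇒ 31 days.
POS is off the critical path — its longest chain is 27 days, giving 4 of slack.
That remains the longest chain; total 31 days.

31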